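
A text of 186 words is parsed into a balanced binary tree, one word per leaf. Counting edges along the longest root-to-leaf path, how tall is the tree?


In a balanced binary tree with n leaves the deepest leaf is ceil(log2(n)) edges below the root.
log2(186) = 7.5392
ceil(7.5392) = 8
height (edges) = 8

8


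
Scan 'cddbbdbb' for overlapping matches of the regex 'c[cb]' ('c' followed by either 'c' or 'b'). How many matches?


Pattern: c[cb] means 'c' followed by either 'c' or 'b'.
Scanning 'cddbbdbb' position-by-position:
  Pos 0: window 'cd' -> no
  Pos 1: window 'dd' -> no
  Pos 2: window 'db' -> no
  Pos 3: window 'bb' -> no
  Pos 4: window 'bd' -> no
  Pos 5: window 'db' -> no
  Pos 6: window 'bb' -> no
  Pos 7: window 'b' -> no
Total matches: 0

0


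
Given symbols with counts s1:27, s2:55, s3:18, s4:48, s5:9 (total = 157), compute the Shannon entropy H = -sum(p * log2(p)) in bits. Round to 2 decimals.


Computing entropy H = -sum(p_i * log2(p_i)):
  s1: p = 27/157 = 0.1720, -p*log2(p) = 0.4368
  s2: p = 55/157 = 0.3503, -p*log2(p) = 0.5301
  s3: p = 18/157 = 0.1146, -p*log2(p) = 0.3582
  s4: p = 48/157 = 0.3057, -p*log2(p) = 0.5227
  s5: p = 9/157 = 0.0573, -p*log2(p) = 0.2364
H = sum of terms = 2.0842
Rounded to 2 decimals: 2.08

2.08


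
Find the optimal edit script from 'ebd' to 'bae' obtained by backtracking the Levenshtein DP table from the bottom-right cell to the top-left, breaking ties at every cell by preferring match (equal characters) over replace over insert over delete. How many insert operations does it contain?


Edit distance = 3. Backtracking from cell (3, 3) with preference match > replace > insert > delete,
then listing the resulting alignment 'ebd' -> 'bae' left to right:
  Step 1: replace e->b
  Step 2: replace b->a
  Step 3: replace d->e
Total insertions: 0

0


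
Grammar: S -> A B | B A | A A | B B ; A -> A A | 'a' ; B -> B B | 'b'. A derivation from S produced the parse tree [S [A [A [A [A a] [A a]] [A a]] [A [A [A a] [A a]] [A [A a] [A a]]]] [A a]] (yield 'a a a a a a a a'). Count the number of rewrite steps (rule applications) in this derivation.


Every bracketed nonterminal node [X ...] in the tree is produced by exactly one rule application.
Reading the tree off as a leftmost derivation:
  Step 1: S  =>  A A   (applied S -> A A)
  Step 2: A A  =>  A A A   (applied A -> A A)
  Step 3: A A A  =>  A A A A   (applied A -> A A)
  Step 4: A A A A  =>  A A A A A   (applied A -> A A)
  Step 5: A A A A A  =>  a A A A A   (applied A -> a)
  Step 6: a A A A A  =>  a a A A A   (applied A -> a)
  Step 7: a a A A A  =>  a a a A A   (applied A -> a)
  Step 8: a a a A A  =>  a a a A A A   (applied A -> A A)
  Step 9: a a a A A A  =>  a a a A A A A   (applied A -> A A)
  Step 10: a a a A A A A  =>  a a a a A A A   (applied A -> a)
  Step 11: a a a a A A A  =>  a a a a a A A   (applied A -> a)
  Step 12: a a a a a A A  =>  a a a a a A A A   (applied A -> A A)
  Step 13: a a a a a A A A  =>  a a a a a a A A   (applied A -> a)
  Step 14: a a a a a a A A  =>  a a a a a a a A   (applied A -> a)
  Step 15: a a a a a a a A  =>  a a a a a a a a   (applied A -> a)
Final yield: a a a a a a a a
Total rewrite steps: 15

15


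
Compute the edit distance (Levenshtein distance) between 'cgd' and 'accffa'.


Building DP table for s1='cgd' (len 3) and s2='accffa' (len 6):
       a  c  c  f  f  a
    0  1  2  3  4  5  6
  c 1  1  1  2  3  4  5
  g 2  2  2  2  3  4  5
  d 3  3  3  3  3  4  5
Edit distance = dp[3][6] = 5

5


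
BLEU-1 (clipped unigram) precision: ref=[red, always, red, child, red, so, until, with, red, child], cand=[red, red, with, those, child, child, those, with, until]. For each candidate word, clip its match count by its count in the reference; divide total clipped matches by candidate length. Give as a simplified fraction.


Reference word counts: {'always': 1, 'child': 2, 'red': 4, 'so': 1, 'until': 1, 'with': 1}
Checking each candidate word (with clipping):
  'red' -> in reference (ref count 4, used 1/4) -> match (matches: 1)
  'red' -> in reference (ref count 4, used 2/4) -> match (matches: 2)
  'with' -> in reference (ref count 1, used 1/1) -> match (matches: 3)
  'those' -> not in reference -> no match (matches: 3)
  'child' -> in reference (ref count 2, used 1/2) -> match (matches: 4)
  'child' -> in reference (ref count 2, used 2/2) -> match (matches: 5)
  'those' -> not in reference -> no match (matches: 5)
  'with' -> ref count 1 already used up (1/1) -> clipped, no match (matches: 5)
  'until' -> in reference (ref count 1, used 1/1) -> match (matches: 6)
Clipped matches: 6, Candidate length: 9
Precision = 6/9 = 2/3

2/3


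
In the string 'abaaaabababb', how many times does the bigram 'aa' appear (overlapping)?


Scanning 'abaaaabababb' for bigram 'aa':
  Position 0: 'ab' -> no
  Position 1: 'ba' -> no
  Position 2: 'aa' -> MATCH
  Position 3: 'aa' -> MATCH
  Position 4: 'aa' -> MATCH
  Position 5: 'ab' -> no
  Position 6: 'ba' -> no
  Position 7: 'ab' -> no
  Position 8: 'ba' -> no
  Position 9: 'ab' -> no
  Position 10: 'bb' -> no
Total matches: 3

3


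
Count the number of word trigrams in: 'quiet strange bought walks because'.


Word trigrams from [5] words:
  Trigram 1: (quiet strange bought)
  Trigram 2: (strange bought walks)
  Trigram 3: (bought walks because)
Total word trigrams: 5 - 2 = 3

3


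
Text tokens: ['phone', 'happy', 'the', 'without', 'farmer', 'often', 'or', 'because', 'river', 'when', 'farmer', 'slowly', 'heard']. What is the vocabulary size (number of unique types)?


Listing all tokens and tracking unique types:
  Token 1: 'phone' -> NEW (unique so far: 1)
  Token 2: 'happy' -> NEW (unique so far: 2)
  Token 3: 'the' -> NEW (unique so far: 3)
  Token 4: 'without' -> NEW (unique so far: 4)
  Token 5: 'farmer' -> NEW (unique so far: 5)
  Token 6: 'often' -> NEW (unique so far: 6)
  Token 7: 'or' -> NEW (unique so far: 7)
  Token 8: 'because' -> NEW (unique so far: 8)
  Token 9: 'river' -> NEW (unique so far: 9)
  Token 10: 'when' -> NEW (unique so far: 10)
  Token 11: 'farmer' -> duplicate (unique so far: 10)
  Token 12: 'slowly' -> NEW (unique so far: 11)
  Token 13: 'heard' -> NEW (unique so far: 12)
Unique types: ('because', 'farmer', 'happy', 'heard', 'often', 'or', 'phone', 'river', 'slowly', 'the', 'when', 'without')
Vocabulary size: 12

12


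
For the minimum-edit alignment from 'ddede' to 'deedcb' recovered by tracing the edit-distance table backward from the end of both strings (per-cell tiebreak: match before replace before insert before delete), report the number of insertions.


Edit distance = 3. Backtracking from cell (5, 6) with preference match > replace > insert > delete,
then listing the resulting alignment 'ddede' -> 'deedcb' left to right:
  Step 1: keep 'd'
  Step 2: replace d->e
  Step 3: keep 'e'
  Step 4: keep 'd'
  Step 5: insert 'c' [insertion #1]
  Step 6: replace e->b
Total insertions: 1

1


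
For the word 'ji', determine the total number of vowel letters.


Scanning each character of 'ji':
  Position 1: 'j' -> consonant (running count: 0)
  Position 2: 'i' -> vowel (running count: 1)
Total vowels: 1

1


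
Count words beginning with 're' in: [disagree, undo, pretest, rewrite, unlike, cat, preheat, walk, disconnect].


Checking each word for prefix 're':
  'disagree' -> no (count: 0)
  'undo' -> no (count: 0)
  'pretest' -> no (count: 0)
  'rewrite' -> YES, starts with 're' (count: 1)
  'unlike' -> no (count: 1)
  'cat' -> no (count: 1)
  'preheat' -> no (count: 1)
  'walk' -> no (count: 1)
  'disconnect' -> no (count: 1)
Total with prefix 're': 1

1


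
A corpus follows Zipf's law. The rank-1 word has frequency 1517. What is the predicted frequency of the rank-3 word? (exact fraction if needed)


Zipf's law: freq(rank) = f1 / rank
f1 = 1517, rank = 3
freq = 1517 / 3
GCD(1517, 3) = 1
Simplified: 1517/3

1517/3


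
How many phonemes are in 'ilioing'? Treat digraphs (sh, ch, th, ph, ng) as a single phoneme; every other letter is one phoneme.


Parsing 'ilioing' greedily, digraphs first:
  'i' -> vowel phoneme (phonemes so far: 1)
  'l' -> consonant phoneme (phonemes so far: 2)
  'i' -> vowel phoneme (phonemes so far: 3)
  'o' -> vowel phoneme (phonemes so far: 4)
  'i' -> vowel phoneme (phonemes so far: 5)
  'ng' -> digraph (1 consonant phoneme) (phonemes so far: 6)
Total phonemes: 6

6


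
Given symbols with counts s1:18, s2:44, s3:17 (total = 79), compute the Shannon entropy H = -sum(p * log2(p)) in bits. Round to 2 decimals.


Computing entropy H = -sum(p_i * log2(p_i)):
  s1: p = 18/79 = 0.2278, -p*log2(p) = 0.4862
  s2: p = 44/79 = 0.5570, -p*log2(p) = 0.4703
  s3: p = 17/79 = 0.2152, -p*log2(p) = 0.4769
H = sum of terms = 1.4334
Rounded to 2 decimals: 1.43

1.43


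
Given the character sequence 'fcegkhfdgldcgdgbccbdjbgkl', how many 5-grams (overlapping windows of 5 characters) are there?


String 'fcegkhfdgldcgdgbccbdjbgkl' has length L = 25.
Number of overlapping n-grams = L - n + 1
Substituting: 25 - 5 + 1 = 21

21


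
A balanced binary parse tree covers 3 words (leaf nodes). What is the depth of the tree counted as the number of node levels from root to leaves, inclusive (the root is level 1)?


In a balanced binary tree with n leaves the deepest leaf is ceil(log2(n)) edges below the root,
so counting node levels inclusive of root and leaves gives ceil(log2(n)) + 1 levels.
log2(3) = 1.5850
ceil(1.5850) = 2
levels = 2 + 1 = 3

3


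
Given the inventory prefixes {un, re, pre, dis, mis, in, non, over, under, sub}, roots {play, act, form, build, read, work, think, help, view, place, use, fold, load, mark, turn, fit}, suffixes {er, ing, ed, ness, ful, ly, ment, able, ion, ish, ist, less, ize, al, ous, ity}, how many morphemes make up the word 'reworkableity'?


Segmenting 'reworkableity' against the inventory:
  're' -> prefix (morpheme 1)
  'work' -> root (morpheme 2)
  'able' -> suffix (morpheme 3)
  'ity' -> suffix (morpheme 4)
Total morphemes: 4

4


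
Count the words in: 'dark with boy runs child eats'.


Counting words by splitting on spaces:
  Word 1: 'dark'
  Word 2: 'with'
  Word 3: 'boy'
  Word 4: 'runs'
  Word 5: 'child'
  Word 6: 'eats'
Total words: 6

6


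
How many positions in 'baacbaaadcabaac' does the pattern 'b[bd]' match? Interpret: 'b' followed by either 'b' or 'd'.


Pattern: b[bd] means 'b' followed by either 'b' or 'd'.
Scanning 'baacbaaadcabaac' position-by-position:
  Pos 0: window 'ba' -> no
  Pos 1: window 'aa' -> no
  Pos 2: window 'ac' -> no
  Pos 3: window 'cb' -> no
  Pos 4: window 'ba' -> no
  Pos 5: window 'aa' -> no
  Pos 6: window 'aa' -> no
  Pos 7: window 'ad' -> no
  Pos 8: window 'dc' -> no
  Pos 9: window 'ca' -> no
  Pos 10: window 'ab' -> no
  Pos 11: window 'ba' -> no
  Pos 12: window 'aa' -> no
  Pos 13: window 'ac' -> no
  Pos 14: window 'c' -> no
Total matches: 0

0


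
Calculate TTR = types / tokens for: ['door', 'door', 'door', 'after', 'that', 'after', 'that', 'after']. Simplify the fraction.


Tokens: 8
Unique types: ('after', 'door', 'that') = 3
TTR = 3/8
Already in lowest terms.

3/8


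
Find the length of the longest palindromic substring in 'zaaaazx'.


Scanning 'zaaaazx' for palindromic substrings.
Substring at positions 0-5: 'zaaaaz'.
Check: reverse('zaaaaz') = 'zaaaaz' -> palindrome confirmed.
Neighbouring characters ('-' / 'x') break symmetry, so it cannot extend further.
No longer palindromic substring exists; longest length = 6

6


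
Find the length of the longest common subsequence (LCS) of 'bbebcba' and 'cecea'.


DP table for LCS of 'bbebcba' and 'cecea':
       c  e  c  e  a
    0  0  0  0  0  0
  b 0  0  0  0  0  0
  b 0  0  0  0  0  0
  e 0  0  1  1  1  1
  b 0  0  1  1  1  1
  c 0  1  1  2  2  2
  b 0  1  1  2  2  2
  a 0  1  1  2  2  3
LCS: 'eca'
LCS length = 3

3


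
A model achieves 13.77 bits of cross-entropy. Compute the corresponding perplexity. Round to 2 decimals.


Perplexity formula: PP = 2^H
H = 13.77
PP = 2^13.77
Decompose: 2^13.77 = 2^13 * 2^0.77
2^13 = 8192, 2^0.77 ~ 1.7052698
PP ~ 8192 * 1.7052698 = 13969.5702016
Rounded to 2 decimals: 13969.57

13969.57


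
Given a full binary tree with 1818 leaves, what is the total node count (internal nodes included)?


Leaf nodes (terminals): 1818
Internal nodes = n - 1 = 1818 - 1 = 1817
Total = leaves + internal = 1818 + 1817 = 3635

3635


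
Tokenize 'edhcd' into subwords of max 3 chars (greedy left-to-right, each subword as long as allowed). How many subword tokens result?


'edhcd' has 5 characters.
Chunking with max size 3:
  Chunk 1: 'edh' (positions 0-2)
  Chunk 2: 'cd' (positions 3-4)
Total chunks: ceil(5 / 3) = 2

2


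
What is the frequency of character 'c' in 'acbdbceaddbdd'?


Scanning 'acbdbceaddbdd' for 'c':
  Position 1: 'c' -> MATCH (count: 1)
  Position 5: 'c' -> MATCH (count: 2)
Total occurrences of 'c': 2

2


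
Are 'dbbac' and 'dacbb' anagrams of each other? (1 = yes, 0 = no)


Sort characters of 'dbbac': 'abbcd'
Sort characters of 'dacbb': 'abbcd'
Sorted forms match -> they ARE anagrams
Result: 1

1


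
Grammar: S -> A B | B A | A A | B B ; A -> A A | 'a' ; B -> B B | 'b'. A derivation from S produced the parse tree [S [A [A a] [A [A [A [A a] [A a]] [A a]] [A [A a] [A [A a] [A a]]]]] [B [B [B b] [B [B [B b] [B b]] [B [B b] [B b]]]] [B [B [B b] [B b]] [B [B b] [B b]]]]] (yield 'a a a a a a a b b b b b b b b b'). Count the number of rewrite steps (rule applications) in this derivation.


Every bracketed nonterminal node [X ...] in the tree is produced by exactly one rule application.
Reading the tree off as a leftmost derivation:
  Step 1: S  =>  A B   (applied S -> A B)
  Step 2: A B  =>  A A B   (applied A -> A A)
  Step 3: A A B  =>  a A B   (applied A -> a)
  Step 4: a A B  =>  a A A B   (applied A -> A A)
  Step 5: a A A B  =>  a A A A B   (applied A -> A A)
  Step 6: a A A A B  =>  a A A A A B   (applied A -> A A)
  Step 7: a A A A A B  =>  a a A A A B   (applied A -> a)
  Step 8: a a A A A B  =>  a a a A A B   (applied A -> a)
  Step 9: a a a A A B  =>  a a a a A B   (applied A -> a)
  Step 10: a a a a A B  =>  a a a a A A B   (applied A -> A A)
  Step 11: a a a a A A B  =>  a a a a a A B   (applied A -> a)
  Step 12: a a a a a A B  =>  a a a a a A A B   (applied A -> A A)
  Step 13: a a a a a A A B  =>  a a a a a a A B   (applied A -> a)
  Step 14: a a a a a a A B  =>  a a a a a a a B   (applied A -> a)
  Step 15: a a a a a a a B  =>  a a a a a a a B B   (applied B -> B B)
  Step 16: a a a a a a a B B  =>  a a a a a a a B B B   (applied B -> B B)
  Step 17: a a a a a a a B B B  =>  a a a a a a a b B B   (applied B -> b)
  Step 18: a a a a a a a b B B  =>  a a a a a a a b B B B   (applied B -> B B)
  Step 19: a a a a a a a b B B B  =>  a a a a a a a b B B B B   (applied B -> B B)
  Step 20: a a a a a a a b B B B B  =>  a a a a a a a b b B B B   (applied B -> b)
  Step 21: a a a a a a a b b B B B  =>  a a a a a a a b b b B B   (applied B -> b)
  Step 22: a a a a a a a b b b B B  =>  a a a a a a a b b b B B B   (applied B -> B B)
  Step 23: a a a a a a a b b b B B B  =>  a a a a a a a b b b b B B   (applied B -> b)
  Step 24: a a a a a a a b b b b B B  =>  a a a a a a a b b b b b B   (applied B -> b)
  Step 25: a a a a a a a b b b b b B  =>  a a a a a a a b b b b b B B   (applied B -> B B)
  Step 26: a a a a a a a b b b b b B B  =>  a a a a a a a b b b b b B B B   (applied B -> B B)
  Step 27: a a a a a a a b b b b b B B B  =>  a a a a a a a b b b b b b B B   (applied B -> b)
  Step 28: a a a a a a a b b b b b b B B  =>  a a a a a a a b b b b b b b B   (applied B -> b)
  Step 29: a a a a a a a b b b b b b b B  =>  a a a a a a a b b b b b b b B B   (applied B -> B B)
  Step 30: a a a a a a a b b b b b b b B B  =>  a a a a a a a b b b b b b b b B   (applied B -> b)
  Step 31: a a a a a a a b b b b b b b b B  =>  a a a a a a a b b b b b b b b b   (applied B -> b)
Final yield: a a a a a a a b b b b b b b b b
Total rewrite steps: 31

31


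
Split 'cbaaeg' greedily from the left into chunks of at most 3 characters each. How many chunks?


'cbaaeg' has 6 characters.
Chunking with max size 3:
  Chunk 1: 'cba' (positions 0-2)
  Chunk 2: 'aeg' (positions 3-5)
Total chunks: ceil(6 / 3) = 2

2


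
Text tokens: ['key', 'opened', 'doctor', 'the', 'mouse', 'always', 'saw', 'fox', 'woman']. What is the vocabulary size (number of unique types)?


Listing all tokens and tracking unique types:
  Token 1: 'key' -> NEW (unique so far: 1)
  Token 2: 'opened' -> NEW (unique so far: 2)
  Token 3: 'doctor' -> NEW (unique so far: 3)
  Token 4: 'the' -> NEW (unique so far: 4)
  Token 5: 'mouse' -> NEW (unique so far: 5)
  Token 6: 'always' -> NEW (unique so far: 6)
  Token 7: 'saw' -> NEW (unique so far: 7)
  Token 8: 'fox' -> NEW (unique so far: 8)
  Token 9: 'woman' -> NEW (unique so far: 9)
Unique types: ('always', 'doctor', 'fox', 'key', 'mouse', 'opened', 'saw', 'the', 'woman')
Vocabulary size: 9

9


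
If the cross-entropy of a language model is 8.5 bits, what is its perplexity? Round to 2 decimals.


Perplexity formula: PP = 2^H
H = 8.5
PP = 2^8.5
Decompose: 2^8.5 = 2^8 * 2^0.5 = 2^8 * sqrt(2)
2^8 = 256, sqrt(2) ~ 1.4142136
PP ~ 256 * 1.4142136 = 362.0386816
Rounded to 2 decimals: 362.04

362.04


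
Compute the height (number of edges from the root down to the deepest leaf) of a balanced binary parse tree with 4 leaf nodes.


In a balanced binary tree with n leaves the deepest leaf is ceil(log2(n)) edges below the root.
log2(4) = 2.0000
ceil(2.0000) = 2
height (edges) = 2

2


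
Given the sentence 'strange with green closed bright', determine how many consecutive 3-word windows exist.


Word trigrams from [5] words:
  Trigram 1: (strange with green)
  Trigram 2: (with green closed)
  Trigram 3: (green closed bright)
Total word trigrams: 5 - 2 = 3

3


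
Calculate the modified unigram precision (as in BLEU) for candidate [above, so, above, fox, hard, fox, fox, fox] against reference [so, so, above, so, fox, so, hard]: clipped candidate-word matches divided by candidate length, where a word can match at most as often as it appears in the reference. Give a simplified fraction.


Reference word counts: {'above': 1, 'fox': 1, 'hard': 1, 'so': 4}
Checking each candidate word (with clipping):
  'above' -> in reference (ref count 1, used 1/1) -> match (matches: 1)
  'so' -> in reference (ref count 4, used 1/4) -> match (matches: 2)
  'above' -> ref count 1 already used up (1/1) -> clipped, no match (matches: 2)
  'fox' -> in reference (ref count 1, used 1/1) -> match (matches: 3)
  'hard' -> in reference (ref count 1, used 1/1) -> match (matches: 4)
  'fox' -> ref count 1 already used up (1/1) -> clipped, no match (matches: 4)
  'fox' -> ref count 1 already used up (1/1) -> clipped, no match (matches: 4)
  'fox' -> ref count 1 already used up (1/1) -> clipped, no match (matches: 4)
Clipped matches: 4, Candidate length: 8
Precision = 4/8 = 1/2

1/2


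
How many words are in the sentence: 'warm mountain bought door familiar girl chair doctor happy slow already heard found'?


Counting words by splitting on spaces:
  Word 1: 'warm'
  Word 2: 'mountain'
  Word 3: 'bought'
  Word 4: 'door'
  Word 5: 'familiar'
  Word 6: 'girl'
  Word 7: 'chair'
  Word 8: 'doctor'
  Word 9: 'happy'
  Word 10: 'slow'
  Word 11: 'already'
  Word 12: 'heard'
  Word 13: 'found'
Total words: 13

13


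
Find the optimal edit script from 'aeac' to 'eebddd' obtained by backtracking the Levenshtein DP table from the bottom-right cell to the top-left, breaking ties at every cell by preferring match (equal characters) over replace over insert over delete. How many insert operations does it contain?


Edit distance = 5. Backtracking from cell (4, 6) with preference match > replace > insert > delete,
then listing the resulting alignment 'aeac' -> 'eebddd' left to right:
  Step 1: replace a->e
  Step 2: keep 'e'
  Step 3: insert 'b' [insertion #1]
  Step 4: insert 'd' [insertion #2]
  Step 5: replace a->d
  Step 6: replace c->d
Total insertions: 2

2


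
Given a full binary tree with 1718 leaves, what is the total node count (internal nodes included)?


Leaf nodes (terminals): 1718
Internal nodes = n - 1 = 1718 - 1 = 1717
Total = leaves + internal = 1718 + 1717 = 3435

3435


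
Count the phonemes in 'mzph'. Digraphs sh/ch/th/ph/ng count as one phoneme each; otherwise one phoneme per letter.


Parsing 'mzph' greedily, digraphs first:
  'm' -> consonant phoneme (phonemes so far: 1)
  'z' -> consonant phoneme (phonemes so far: 2)
  'ph' -> digraph (1 consonant phoneme) (phonemes so far: 3)
Total phonemes: 3

3


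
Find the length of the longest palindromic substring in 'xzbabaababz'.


Scanning 'xzbabaababz' for palindromic substrings.
Substring at positions 1-10: 'zbabaababz'.
Check: reverse('zbabaababz') = 'zbabaababz' -> palindrome confirmed.
Neighbouring characters ('x' / '-') break symmetry, so it cannot extend further.
No longer palindromic substring exists; longest length = 10

10


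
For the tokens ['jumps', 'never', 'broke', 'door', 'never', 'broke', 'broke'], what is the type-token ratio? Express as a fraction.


Tokens: 7
Unique types: ('broke', 'door', 'jumps', 'never') = 4
TTR = 4/7
Already in lowest terms.

4/7


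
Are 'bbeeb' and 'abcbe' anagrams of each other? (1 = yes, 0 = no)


Sort characters of 'bbeeb': 'bbbee'
Sort characters of 'abcbe': 'abbce'
Sorted forms differ -> they are NOT anagrams
Result: 0

0


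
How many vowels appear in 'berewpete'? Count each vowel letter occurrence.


Scanning each character of 'berewpete':
  Position 1: 'b' -> consonant (running count: 0)
  Position 2: 'e' -> vowel (running count: 1)
  Position 3: 'r' -> consonant (running count: 1)
  Position 4: 'e' -> vowel (running count: 2)
  Position 5: 'w' -> consonant (running count: 2)
  Position 6: 'p' -> consonant (running count: 2)
  Position 7: 'e' -> vowel (running count: 3)
  Position 8: 't' -> consonant (running count: 3)
  Position 9: 'e' -> vowel (running count: 4)
Total vowels: 4

4


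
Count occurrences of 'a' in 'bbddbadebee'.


Scanning 'bbddbadebee' for 'a':
  Position 5: 'a' -> MATCH (count: 1)
Total occurrences of 'a': 1

1


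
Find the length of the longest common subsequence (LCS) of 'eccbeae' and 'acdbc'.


DP table for LCS of 'eccbeae' and 'acdbc':
       a  c  d  b  c
    0  0  0  0  0  0
  e 0  0  0  0  0  0
  c 0  0  1  1  1  1
  c 0  0  1  1  1  2
  b 0  0  1  1  2  2
  e 0  0  1  1  2  2
  a 0  1  1  1  2  2
  e 0  1  1  1  2  2
LCS: 'cc'
LCS length = 2

2


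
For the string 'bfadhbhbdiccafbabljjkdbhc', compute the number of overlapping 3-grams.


String 'bfadhbhbdiccafbabljjkdbhc' has length L = 25.
Number of overlapping n-grams = L - n + 1
Substituting: 25 - 3 + 1 = 23

23


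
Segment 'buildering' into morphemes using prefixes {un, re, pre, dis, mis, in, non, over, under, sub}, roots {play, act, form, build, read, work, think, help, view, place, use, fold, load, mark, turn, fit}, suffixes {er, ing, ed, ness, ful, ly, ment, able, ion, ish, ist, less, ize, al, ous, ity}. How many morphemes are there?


Segmenting 'buildering' against the inventory:
  'build' -> root (morpheme 1)
  'er' -> suffix (morpheme 2)
  'ing' -> suffix (morpheme 3)
Total morphemes: 3

3


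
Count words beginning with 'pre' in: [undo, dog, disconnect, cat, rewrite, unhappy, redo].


Checking each word for prefix 'pre':
  'undo' -> no (count: 0)
  'dog' -> no (count: 0)
  'disconnect' -> no (count: 0)
  'cat' -> no (count: 0)
  'rewrite' -> no (count: 0)
  'unhappy' -> no (count: 0)
  'redo' -> no (count: 0)
Total with prefix 'pre': 0

0


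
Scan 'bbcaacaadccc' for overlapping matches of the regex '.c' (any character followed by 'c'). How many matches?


Pattern: .c means any character followed by 'c'.
Scanning 'bbcaacaadccc' position-by-position:
  Pos 0: window 'bb' -> no
  Pos 1: window 'bc' -> MATCH
  Pos 2: window 'ca' -> no
  Pos 3: window 'aa' -> no
  Pos 4: window 'ac' -> MATCH
  Pos 5: window 'ca' -> no
  Pos 6: window 'aa' -> no
  Pos 7: window 'ad' -> no
  Pos 8: window 'dc' -> MATCH
  Pos 9: window 'cc' -> MATCH
  Pos 10: window 'cc' -> MATCH
  Pos 11: window 'c' -> no
Total matches: 5

5


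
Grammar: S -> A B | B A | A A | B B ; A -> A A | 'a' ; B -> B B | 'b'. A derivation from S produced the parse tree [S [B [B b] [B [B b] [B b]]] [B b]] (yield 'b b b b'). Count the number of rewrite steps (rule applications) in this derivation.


Every bracketed nonterminal node [X ...] in the tree is produced by exactly one rule application.
Reading the tree off as a leftmost derivation:
  Step 1: S  =>  B B   (applied S -> B B)
  Step 2: B B  =>  B B B   (applied B -> B B)
  Step 3: B B B  =>  b B B   (applied B -> b)
  Step 4: b B B  =>  b B B B   (applied B -> B B)
  Step 5: b B B B  =>  b b B B   (applied B -> b)
  Step 6: b b B B  =>  b b b B   (applied B -> b)
  Step 7: b b b B  =>  b b b b   (applied B -> b)
Final yield: b b b b
Total rewrite steps: 7

7


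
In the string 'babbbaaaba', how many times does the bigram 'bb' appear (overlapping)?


Scanning 'babbbaaaba' for bigram 'bb':
  Position 0: 'ba' -> no
  Position 1: 'ab' -> no
  Position 2: 'bb' -> MATCH
  Position 3: 'bb' -> MATCH
  Position 4: 'ba' -> no
  Position 5: 'aa' -> no
  Position 6: 'aa' -> no
  Position 7: 'ab' -> no
  Position 8: 'ba' -> no
Total matches: 2

2


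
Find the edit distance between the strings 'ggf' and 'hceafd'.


Building DP table for s1='ggf' (len 3) and s2='hceafd' (len 6):
       h  c  e  a  f  d
    0  1  2  3  4  5  6
  g 1  1  2  3  4  5  6
  g 2  2  2  3  4  5  6
  f 3  3  3  3  4  4  5
Edit distance = dp[3][6] = 5

5


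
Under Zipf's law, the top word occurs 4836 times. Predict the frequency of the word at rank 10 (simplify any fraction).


Zipf's law: freq(rank) = f1 / rank
f1 = 4836, rank = 10
freq = 4836 / 10
GCD(4836, 10) = 2
Simplified: 2418/5

2418/5


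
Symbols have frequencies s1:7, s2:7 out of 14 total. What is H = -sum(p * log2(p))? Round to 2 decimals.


Computing entropy H = -sum(p_i * log2(p_i)):
  s1: p = 7/14 = 0.5000, -p*log2(p) = 0.5000
  s2: p = 7/14 = 0.5000, -p*log2(p) = 0.5000
H = sum of terms = 1.0000
Rounded to 2 decimals: 1.00

1.00


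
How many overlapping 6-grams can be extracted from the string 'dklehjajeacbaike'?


String 'dklehjajeacbaike' has length L = 16.
Number of overlapping n-grams = L - n + 1
Substituting: 16 - 6 + 1 = 11

11


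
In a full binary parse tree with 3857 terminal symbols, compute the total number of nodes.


Leaf nodes (terminals): 3857
Internal nodes = n - 1 = 3857 - 1 = 3856
Total = leaves + internal = 3857 + 3856 = 7713

7713


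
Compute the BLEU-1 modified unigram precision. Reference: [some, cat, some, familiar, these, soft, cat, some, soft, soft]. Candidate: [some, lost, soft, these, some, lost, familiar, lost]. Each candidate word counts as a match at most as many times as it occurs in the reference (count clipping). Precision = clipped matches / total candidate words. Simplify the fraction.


Reference word counts: {'cat': 2, 'familiar': 1, 'soft': 3, 'some': 3, 'these': 1}
Checking each candidate word (with clipping):
  'some' -> in reference (ref count 3, used 1/3) -> match (matches: 1)
  'lost' -> not in reference -> no match (matches: 1)
  'soft' -> in reference (ref count 3, used 1/3) -> match (matches: 2)
  'these' -> in reference (ref count 1, used 1/1) -> match (matches: 3)
  'some' -> in reference (ref count 3, used 2/3) -> match (matches: 4)
  'lost' -> not in reference -> no match (matches: 4)
  'familiar' -> in reference (ref count 1, used 1/1) -> match (matches: 5)
  'lost' -> not in reference -> no match (matches: 5)
Clipped matches: 5, Candidate length: 8
Precision = 5/8

5/8


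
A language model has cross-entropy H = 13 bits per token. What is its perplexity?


Perplexity formula: PP = 2^H
H = 13
PP = 2^13
PP = 2^13 = 8192

8192


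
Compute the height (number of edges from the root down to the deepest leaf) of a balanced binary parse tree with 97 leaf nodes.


In a balanced binary tree with n leaves the deepest leaf is ceil(log2(n)) edges below the root.
log2(97) = 6.5999
ceil(6.5999) = 7
height (edges) = 7

7


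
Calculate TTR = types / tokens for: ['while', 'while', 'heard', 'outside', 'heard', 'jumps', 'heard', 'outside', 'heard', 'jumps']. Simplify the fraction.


Tokens: 10
Unique types: ('heard', 'jumps', 'outside', 'while') = 4
TTR = 4/10
Simplify: divide both by 2 -> 2/5
TTR = 2/5

2/5


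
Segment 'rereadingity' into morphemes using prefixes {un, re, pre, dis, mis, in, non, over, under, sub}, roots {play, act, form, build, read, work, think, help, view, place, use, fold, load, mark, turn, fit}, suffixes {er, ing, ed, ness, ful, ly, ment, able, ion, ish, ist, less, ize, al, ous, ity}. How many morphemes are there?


Segmenting 'rereadingity' against the inventory:
  're' -> prefix (morpheme 1)
  'read' -> root (morpheme 2)
  'ing' -> suffix (morpheme 3)
  'ity' -> suffix (morpheme 4)
Total morphemes: 4

4


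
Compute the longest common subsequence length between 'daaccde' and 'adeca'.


DP table for LCS of 'daaccde' and 'adeca':
       a  d  e  c  a
    0  0  0  0  0  0
  d 0  0  1  1  1  1
  a 0  1  1  1  1  2
  a 0  1  1  1  1  2
  c 0  1  1  1  2  2
  c 0  1  1  1  2  2
  d 0  1  2  2  2  2
  e 0  1  2  3  3  3
LCS: 'ade'
LCS length = 3

3


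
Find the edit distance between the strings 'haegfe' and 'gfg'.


Building DP table for s1='haegfe' (len 6) and s2='gfg' (len 3):
       g  f  g
    0  1  2  3
  h 1  1  2  3
  a 2  2  2  3
  e 3  3  3  3
  g 4  3  4  3
  f 5  4  3  4
  e 6  5  4  4
Edit distance = dp[6][3] = 4

4


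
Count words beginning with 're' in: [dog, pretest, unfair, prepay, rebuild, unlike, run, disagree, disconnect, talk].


Checking each word for prefix 're':
  'dog' -> no (count: 0)
  'pretest' -> no (count: 0)
  'unfair' -> no (count: 0)
  'prepay' -> no (count: 0)
  'rebuild' -> YES, starts with 're' (count: 1)
  'unlike' -> no (count: 1)
  'run' -> no (count: 1)
  'disagree' -> no (count: 1)
  'disconnect' -> no (count: 1)
  'talk' -> no (count: 1)
Total with prefix 're': 1

1


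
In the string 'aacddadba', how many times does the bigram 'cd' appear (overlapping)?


Scanning 'aacddadba' for bigram 'cd':
  Position 0: 'aa' -> no
  Position 1: 'ac' -> no
  Position 2: 'cd' -> MATCH
  Position 3: 'dd' -> no
  Position 4: 'da' -> no
  Position 5: 'ad' -> no
  Position 6: 'db' -> no
  Position 7: 'ba' -> no
Total matches: 1

1


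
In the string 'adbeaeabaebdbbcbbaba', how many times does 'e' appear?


Scanning 'adbeaeabaebdbbcbbaba' for 'e':
  Position 3: 'e' -> MATCH (count: 1)
  Position 5: 'e' -> MATCH (count: 2)
  Position 9: 'e' -> MATCH (count: 3)
Total occurrences of 'e': 3

3


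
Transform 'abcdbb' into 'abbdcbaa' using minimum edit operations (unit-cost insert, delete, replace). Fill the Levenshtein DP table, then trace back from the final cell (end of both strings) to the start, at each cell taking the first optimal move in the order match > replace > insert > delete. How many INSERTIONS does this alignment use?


Edit distance = 4. Backtracking from cell (6, 8) with preference match > replace > insert > delete,
then listing the resulting alignment 'abcdbb' -> 'abbdcbaa' left to right:
  Step 1: keep 'a'
  Step 2: keep 'b'
  Step 3: replace c->b
  Step 4: keep 'd'
  Step 5: insert 'c' [insertion #1]
  Step 6: keep 'b'
  Step 7: insert 'a' [insertion #2]
  Step 8: replace b->a
Total insertions: 2

2


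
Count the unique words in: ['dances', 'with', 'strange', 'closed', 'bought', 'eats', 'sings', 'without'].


Listing all tokens and tracking unique types:
  Token 1: 'dances' -> NEW (unique so far: 1)
  Token 2: 'with' -> NEW (unique so far: 2)
  Token 3: 'strange' -> NEW (unique so far: 3)
  Token 4: 'closed' -> NEW (unique so far: 4)
  Token 5: 'bought' -> NEW (unique so far: 5)
  Token 6: 'eats' -> NEW (unique so far: 6)
  Token 7: 'sings' -> NEW (unique so far: 7)
  Token 8: 'without' -> NEW (unique so far: 8)
Unique types: ('bought', 'closed', 'dances', 'eats', 'sings', 'strange', 'with', 'without')
Vocabulary size: 8

8


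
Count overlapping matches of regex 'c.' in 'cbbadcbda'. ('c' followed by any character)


Pattern: c. means 'c' followed by any character.
Scanning 'cbbadcbda' position-by-position:
  Pos 0: window 'cb' -> MATCH
  Pos 1: window 'bb' -> no
  Pos 2: window 'ba' -> no
  Pos 3: window 'ad' -> no
  Pos 4: window 'dc' -> no
  Pos 5: window 'cb' -> MATCH
  Pos 6: window 'bd' -> no
  Pos 7: window 'da' -> no
  Pos 8: window 'a' -> no
Total matches: 2

2


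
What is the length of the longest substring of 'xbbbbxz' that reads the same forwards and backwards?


Scanning 'xbbbbxz' for palindromic substrings.
Substring at positions 0-5: 'xbbbbx'.
Check: reverse('xbbbbx') = 'xbbbbx' -> palindrome confirmed.
Neighbouring characters ('-' / 'z') break symmetry, so it cannot extend further.
No longer palindromic substring exists; longest length = 6

6


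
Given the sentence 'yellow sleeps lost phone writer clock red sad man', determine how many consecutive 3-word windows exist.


Word trigrams from [9] words:
  Trigram 1: (yellow sleeps lost)
  Trigram 2: (sleeps lost phone)
  Trigram 3: (lost phone writer)
  Trigram 4: (phone writer clock)
  Trigram 5: (writer clock red)
  Trigram 6: (clock red sad)
  Trigram 7: (red sad man)
Total word trigrams: 9 - 2 = 7

7


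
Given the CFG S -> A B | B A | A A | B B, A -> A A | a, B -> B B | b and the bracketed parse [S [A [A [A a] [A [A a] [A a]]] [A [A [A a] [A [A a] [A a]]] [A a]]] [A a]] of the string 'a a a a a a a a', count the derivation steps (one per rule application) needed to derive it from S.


Every bracketed nonterminal node [X ...] in the tree is produced by exactly one rule application.
Reading the tree off as a leftmost derivation:
  Step 1: S  =>  A A   (applied S -> A A)
  Step 2: A A  =>  A A A   (applied A -> A A)
  Step 3: A A A  =>  A A A A   (applied A -> A A)
  Step 4: A A A A  =>  a A A A   (applied A -> a)
  Step 5: a A A A  =>  a A A A A   (applied A -> A A)
  Step 6: a A A A A  =>  a a A A A   (applied A -> a)
  Step 7: a a A A A  =>  a a a A A   (applied A -> a)
  Step 8: a a a A A  =>  a a a A A A   (applied A -> A A)
  Step 9: a a a A A A  =>  a a a A A A A   (applied A -> A A)
  Step 10: a a a A A A A  =>  a a a a A A A   (applied A -> a)
  Step 11: a a a a A A A  =>  a a a a A A A A   (applied A -> A A)
  Step 12: a a a a A A A A  =>  a a a a a A A A   (applied A -> a)
  Step 13: a a a a a A A A  =>  a a a a a a A A   (applied A -> a)
  Step 14: a a a a a a A A  =>  a a a a a a a A   (applied A -> a)
  Step 15: a a a a a a a A  =>  a a a a a a a a   (applied A -> a)
Final yield: a a a a a a a a
Total rewrite steps: 15

15


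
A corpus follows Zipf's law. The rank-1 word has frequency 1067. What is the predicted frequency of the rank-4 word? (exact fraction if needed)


Zipf's law: freq(rank) = f1 / rank
f1 = 1067, rank = 4
freq = 1067 / 4
GCD(1067, 4) = 1
Simplified: 1067/4

1067/4


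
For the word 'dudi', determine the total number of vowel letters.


Scanning each character of 'dudi':
  Position 1: 'd' -> consonant (running count: 0)
  Position 2: 'u' -> vowel (running count: 1)
  Position 3: 'd' -> consonant (running count: 1)
  Position 4: 'i' -> vowel (running count: 2)
Total vowels: 2

2


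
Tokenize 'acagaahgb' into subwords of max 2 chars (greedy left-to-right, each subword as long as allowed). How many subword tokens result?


'acagaahgb' has 9 characters.
Chunking with max size 2:
  Chunk 1: 'ac' (positions 0-1)
  Chunk 2: 'ag' (positions 2-3)
  Chunk 3: 'aa' (positions 4-5)
  Chunk 4: 'hg' (positions 6-7)
  Chunk 5: 'b' (positions 8-8)
Total chunks: ceil(9 / 2) = 5

5


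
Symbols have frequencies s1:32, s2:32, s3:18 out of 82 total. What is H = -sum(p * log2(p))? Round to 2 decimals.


Computing entropy H = -sum(p_i * log2(p_i)):
  s1: p = 32/82 = 0.3902, -p*log2(p) = 0.5298
  s2: p = 32/82 = 0.3902, -p*log2(p) = 0.5298
  s3: p = 18/82 = 0.2195, -p*log2(p) = 0.4802
H = sum of terms = 1.5398
Rounded to 2 decimals: 1.54

1.54


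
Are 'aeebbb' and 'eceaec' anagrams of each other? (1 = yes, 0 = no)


Sort characters of 'aeebbb': 'abbbee'
Sort characters of 'eceaec': 'acceee'
Sorted forms differ -> they are NOT anagrams
Result: 0

0


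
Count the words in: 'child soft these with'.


Counting words by splitting on spaces:
  Word 1: 'child'
  Word 2: 'soft'
  Word 3: 'these'
  Word 4: 'with'
Total words: 4

4


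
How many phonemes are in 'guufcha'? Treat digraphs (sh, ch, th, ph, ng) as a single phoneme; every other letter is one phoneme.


Parsing 'guufcha' greedily, digraphs first:
  'g' -> consonant phoneme (phonemes so far: 1)
  'u' -> vowel phoneme (phonemes so far: 2)
  'u' -> vowel phoneme (phonemes so far: 3)
  'f' -> consonant phoneme (phonemes so far: 4)
  'ch' -> digraph (1 consonant phoneme) (phonemes so far: 5)
  'a' -> vowel phoneme (phonemes so far: 6)
Total phonemes: 6

6


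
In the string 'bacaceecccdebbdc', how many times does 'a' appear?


Scanning 'bacaceecccdebbdc' for 'a':
  Position 1: 'a' -> MATCH (count: 1)
  Position 3: 'a' -> MATCH (count: 2)
Total occurrences of 'a': 2

2


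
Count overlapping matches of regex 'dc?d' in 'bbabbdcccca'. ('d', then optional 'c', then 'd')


Pattern: dc?d means 'd', then optional 'c', then 'd'.
Scanning 'bbabbdcccca' position-by-position:
  Pos 0: window 'bba' -> no
  Pos 1: window 'bab' -> no
  Pos 2: window 'abb' -> no
  Pos 3: window 'bbd' -> no
  Pos 4: window 'bdc' -> no
  Pos 5: window 'dcc' -> no
  Pos 6: window 'ccc' -> no
  Pos 7: window 'ccc' -> no
  Pos 8: window 'cca' -> no
  Pos 9: window 'ca' -> no
  Pos 10: window 'a' -> no
Total matches: 0

0


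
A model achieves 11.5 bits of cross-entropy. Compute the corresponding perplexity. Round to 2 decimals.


Perplexity formula: PP = 2^H
H = 11.5
PP = 2^11.5
Decompose: 2^11.5 = 2^11 * 2^0.5 = 2^11 * sqrt(2)
2^11 = 2048, sqrt(2) ~ 1.4142136
PP ~ 2048 * 1.4142136 = 2896.3094528
Rounded to 2 decimals: 2896.31

2896.31


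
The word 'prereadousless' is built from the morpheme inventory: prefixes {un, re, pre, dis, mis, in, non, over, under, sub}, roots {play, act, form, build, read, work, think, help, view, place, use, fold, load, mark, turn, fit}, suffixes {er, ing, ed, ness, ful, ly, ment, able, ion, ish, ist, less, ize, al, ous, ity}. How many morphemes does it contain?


Segmenting 'prereadousless' against the inventory:
  'pre' -> prefix (morpheme 1)
  'read' -> root (morpheme 2)
  'ous' -> suffix (morpheme 3)
  'less' -> suffix (morpheme 4)
Total morphemes: 4

4


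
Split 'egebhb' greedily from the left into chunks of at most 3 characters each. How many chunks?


'egebhb' has 6 characters.
Chunking with max size 3:
  Chunk 1: 'ege' (positions 0-2)
  Chunk 2: 'bhb' (positions 3-5)
Total chunks: ceil(6 / 3) = 2

2


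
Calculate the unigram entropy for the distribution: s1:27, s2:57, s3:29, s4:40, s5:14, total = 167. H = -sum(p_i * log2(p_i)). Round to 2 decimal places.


Computing entropy H = -sum(p_i * log2(p_i)):
  s1: p = 27/167 = 0.1617, -p*log2(p) = 0.4250
  s2: p = 57/167 = 0.3413, -p*log2(p) = 0.5293
  s3: p = 29/167 = 0.1737, -p*log2(p) = 0.4386
  s4: p = 40/167 = 0.2395, -p*log2(p) = 0.4938
  s5: p = 14/167 = 0.0838, -p*log2(p) = 0.2998
H = sum of terms = 2.1865
Rounded to 2 decimals: 2.19

2.19


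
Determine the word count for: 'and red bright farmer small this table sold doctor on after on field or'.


Counting words by splitting on spaces:
  Word 1: 'and'
  Word 2: 'red'
  Word 3: 'bright'
  Word 4: 'farmer'
  Word 5: 'small'
  Word 6: 'this'
  Word 7: 'table'
  Word 8: 'sold'
  Word 9: 'doctor'
  Word 10: 'on'
  Word 11: 'after'
  Word 12: 'on'
  Word 13: 'field'
  Word 14: 'or'
Total words: 14

14


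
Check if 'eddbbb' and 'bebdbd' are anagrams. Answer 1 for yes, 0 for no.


Sort characters of 'eddbbb': 'bbbdde'
Sort characters of 'bebdbd': 'bbbdde'
Sorted forms match -> they ARE anagrams
Result: 1

1
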